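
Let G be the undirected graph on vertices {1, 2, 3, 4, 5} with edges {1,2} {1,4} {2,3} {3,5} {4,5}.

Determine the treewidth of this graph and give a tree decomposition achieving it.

Each bag holds 3 vertices, so the decomposition has width 2, which upper-bounds the treewidth. For the lower bound, G contains the cycle 4–5–3–2–1–4, so G is not a forest; only forests have treewidth ≤ 1, hence tw(G) ≥ 2. Therefore the treewidth is 2.

Treewidth 2.
One optimal decomposition is:
Bags: B1 = {3, 4, 5}  B2 = {2, 3, 4}  B3 = {1, 2, 4}
Tree: B1–B2, B2–B3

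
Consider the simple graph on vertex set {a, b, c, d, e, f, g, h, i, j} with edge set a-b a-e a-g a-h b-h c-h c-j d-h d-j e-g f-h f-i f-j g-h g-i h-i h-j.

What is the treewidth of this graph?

A width-2 tree decomposition is:
Bags: B1 = {a, g, h}  B2 = {g, h, i}  B3 = {f, h, i}  B4 = {f, h, j}  B5 = {a, b, h}  B6 = {a, e, g}  B7 = {c, h, j}  B8 = {d, h, j}
Tree: B1–B2, B2–B3, B3–B4, B1–B5, B1–B6, B4–B7, B7–B8
Every bag has size at most 3, so the width is 3 − 1 = 2 and tw(G) ≤ 2. Conversely, {a, e, g} is a clique of size 3, and the vertices of any clique must share a bag in every tree decomposition; so some bag has ≥ 3 vertices and tw(G) ≥ 2. The upper and lower bounds meet at 2, so that is the treewidth.

2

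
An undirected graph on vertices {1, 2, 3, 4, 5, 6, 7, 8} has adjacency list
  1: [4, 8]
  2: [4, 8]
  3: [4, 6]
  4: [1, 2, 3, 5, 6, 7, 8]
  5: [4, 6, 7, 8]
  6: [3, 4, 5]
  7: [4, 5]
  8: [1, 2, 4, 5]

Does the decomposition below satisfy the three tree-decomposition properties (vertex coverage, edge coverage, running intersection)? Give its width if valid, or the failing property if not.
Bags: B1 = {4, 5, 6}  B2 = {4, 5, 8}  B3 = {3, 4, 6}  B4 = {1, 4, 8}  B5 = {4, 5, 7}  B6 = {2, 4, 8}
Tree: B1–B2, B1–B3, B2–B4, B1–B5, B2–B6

Every vertex of G appears in some bag (union = {1, 2, 3, 4, 5, 6, 7, 8}); every edge is covered by a bag; and for each vertex v the set of bags containing v is connected in the bag tree. The decomposition is therefore valid. The largest bag has 3 vertices, so the width is 2.

Yes; width 2.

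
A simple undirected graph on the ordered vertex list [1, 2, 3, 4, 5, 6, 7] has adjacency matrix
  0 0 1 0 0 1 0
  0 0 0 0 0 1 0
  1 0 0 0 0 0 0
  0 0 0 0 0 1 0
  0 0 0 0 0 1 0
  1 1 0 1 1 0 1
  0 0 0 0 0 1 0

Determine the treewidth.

1

A width-1 tree decomposition is:
Bags: B1 = {4, 6}  B2 = {2, 6}  B3 = {1, 6}  B4 = {5, 6}  B5 = {6, 7}  B6 = {1, 3}
Tree: B1–B2, B2–B3, B2–B4, B4–B5, B3–B6
Every bag has size at most 2, so the width is 2 − 1 = 1 and tw(G) ≤ 1. Any graph with an edge has treewidth ≥ 1, and G has the edge 6–4. The upper and lower bounds meet at 1, so that is the treewidth.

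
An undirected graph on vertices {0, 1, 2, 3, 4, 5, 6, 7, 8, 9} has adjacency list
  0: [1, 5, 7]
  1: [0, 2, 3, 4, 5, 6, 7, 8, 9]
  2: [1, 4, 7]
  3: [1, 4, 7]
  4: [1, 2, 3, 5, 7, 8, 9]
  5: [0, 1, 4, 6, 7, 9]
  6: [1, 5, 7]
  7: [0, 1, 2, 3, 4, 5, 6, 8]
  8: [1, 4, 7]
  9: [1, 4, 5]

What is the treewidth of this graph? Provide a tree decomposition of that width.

The largest bag has 4 vertices, giving width 3; this decomposition certifies tw(G) ≤ 3. Conversely, {1, 4, 5, 9} is a clique of size 4, and the vertices of any clique must share a bag in every tree decomposition; so some bag has ≥ 4 vertices and tw(G) ≥ 3. Hence tw(G) = 3 exactly.

Treewidth 3.
Bags: B1 = {1, 4, 5, 7}  B2 = {1, 3, 4, 7}  B3 = {1, 2, 4, 7}  B4 = {1, 4, 5, 9}  B5 = {1, 4, 7, 8}  B6 = {0, 1, 5, 7}  B7 = {1, 5, 6, 7}
Tree: B1–B2, B1–B3, B1–B4, B3–B5, B1–B6, B1–B7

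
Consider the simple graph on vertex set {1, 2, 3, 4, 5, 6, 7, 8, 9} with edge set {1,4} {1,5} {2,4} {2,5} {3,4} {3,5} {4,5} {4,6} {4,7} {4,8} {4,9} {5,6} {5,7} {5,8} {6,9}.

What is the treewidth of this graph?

A width-2 tree decomposition is:
Bags: B1 = {4, 5, 7}  B2 = {4, 5, 8}  B3 = {1, 4, 5}  B4 = {3, 4, 5}  B5 = {4, 5, 6}  B6 = {4, 6, 9}  B7 = {2, 4, 5}
Tree: B1–B2, B2–B3, B2–B4, B4–B5, B5–B6, B3–B7
Every bag has size at most 3, so the width is 3 − 1 = 2 and tw(G) ≤ 2. Conversely, {4, 6, 9} is a clique of size 3, and the vertices of any clique must share a bag in every tree decomposition; so some bag has ≥ 3 vertices and tw(G) ≥ 2. Combining the bounds, tw(G) = 2.

2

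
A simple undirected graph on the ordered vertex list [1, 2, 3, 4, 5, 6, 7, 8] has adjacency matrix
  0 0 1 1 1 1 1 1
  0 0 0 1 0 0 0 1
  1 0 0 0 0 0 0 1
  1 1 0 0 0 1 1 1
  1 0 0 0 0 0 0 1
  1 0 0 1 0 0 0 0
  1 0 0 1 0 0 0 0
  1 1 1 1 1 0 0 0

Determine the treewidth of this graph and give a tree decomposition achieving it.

The largest bag has 3 vertices, giving width 2; this decomposition certifies tw(G) ≤ 2. On the other hand G contains the 3-clique {1, 3, 8}. A clique must lie in a single bag of any decomposition, so no decomposition can have width below 2. Combining the bounds, tw(G) = 2.

Treewidth 2.
One such decomposition:
Bags: B1 = {1, 4, 7}  B2 = {1, 4, 8}  B3 = {1, 5, 8}  B4 = {1, 3, 8}  B5 = {1, 4, 6}  B6 = {2, 4, 8}
Tree: B1–B2, B2–B3, B2–B4, B1–B5, B2–B6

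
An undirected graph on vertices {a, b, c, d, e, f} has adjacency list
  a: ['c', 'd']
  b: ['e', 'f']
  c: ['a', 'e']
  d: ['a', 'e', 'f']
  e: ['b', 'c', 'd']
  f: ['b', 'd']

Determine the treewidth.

2

A width-2 tree decomposition is:
Bags: B1 = {a, c, d}  B2 = {c, d, e}  B3 = {d, e, f}  B4 = {b, e, f}
Tree: B1–B2, B2–B3, B3–B4
Each bag holds 3 vertices, so the decomposition has width 2, which upper-bounds the treewidth. For the lower bound, G contains the cycle a–c–e–d–a, so G is not a forest; only forests have treewidth ≤ 1, hence tw(G) ≥ 2. Hence tw(G) = 2 exactly.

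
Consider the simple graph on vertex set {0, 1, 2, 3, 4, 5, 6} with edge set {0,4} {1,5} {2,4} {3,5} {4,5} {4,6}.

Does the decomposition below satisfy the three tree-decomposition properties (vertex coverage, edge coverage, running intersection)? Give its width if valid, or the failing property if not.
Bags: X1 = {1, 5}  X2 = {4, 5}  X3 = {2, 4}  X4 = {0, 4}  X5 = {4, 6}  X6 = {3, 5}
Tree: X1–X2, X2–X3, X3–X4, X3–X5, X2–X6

Yes; width 1.

Checking the three conditions: (i) the bags cover all of {0, 1, 2, 3, 4, 5, 6}; (ii) for each edge, some bag contains both endpoints; (iii) the bags containing any fixed vertex form a subtree. All hold, so the decomposition is valid with width 2 − 1 = 1.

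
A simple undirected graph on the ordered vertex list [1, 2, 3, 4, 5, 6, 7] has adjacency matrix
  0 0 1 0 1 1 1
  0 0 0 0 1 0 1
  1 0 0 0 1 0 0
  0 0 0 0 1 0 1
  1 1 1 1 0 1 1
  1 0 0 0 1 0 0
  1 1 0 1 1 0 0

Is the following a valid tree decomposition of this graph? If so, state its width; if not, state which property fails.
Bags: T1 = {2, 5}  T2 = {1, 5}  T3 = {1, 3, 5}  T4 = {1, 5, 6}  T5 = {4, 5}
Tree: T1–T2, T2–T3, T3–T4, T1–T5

No — vertex 7 appears in no bag.

A tree decomposition must satisfy three properties: every vertex lies in some bag; for every edge, both endpoints lie together in some bag; and for every vertex, the bags containing it form a connected subtree. Here vertex 7 appears in no bag, so the decomposition is invalid.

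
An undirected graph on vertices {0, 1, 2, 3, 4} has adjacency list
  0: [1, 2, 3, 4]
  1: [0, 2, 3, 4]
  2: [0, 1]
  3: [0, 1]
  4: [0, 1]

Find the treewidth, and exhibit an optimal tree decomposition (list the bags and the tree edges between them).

The largest bag has 3 vertices, giving width 2; this decomposition certifies tw(G) ≤ 2. For the lower bound, the 3 vertices {0, 1, 2} are pairwise adjacent, and any tree decomposition puts a clique entirely inside one bag — forcing width ≥ 2. The upper and lower bounds meet at 2, so that is the treewidth.

Treewidth 2.
One such decomposition:
Bags: B1 = {0, 1, 3}  B2 = {0, 1, 2}  B3 = {0, 1, 4}
Tree: B1–B2, B2–B3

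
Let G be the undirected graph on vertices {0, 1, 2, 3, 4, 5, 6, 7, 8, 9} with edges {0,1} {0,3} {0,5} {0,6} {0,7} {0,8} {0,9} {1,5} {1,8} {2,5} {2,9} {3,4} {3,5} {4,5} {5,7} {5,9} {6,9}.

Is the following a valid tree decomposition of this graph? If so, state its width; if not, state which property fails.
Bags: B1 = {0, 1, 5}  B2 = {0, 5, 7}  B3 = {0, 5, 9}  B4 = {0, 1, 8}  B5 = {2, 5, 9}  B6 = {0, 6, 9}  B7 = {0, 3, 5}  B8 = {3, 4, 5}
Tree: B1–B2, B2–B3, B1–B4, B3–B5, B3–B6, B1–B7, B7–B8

Yes; width 2.

Vertex coverage: the bags together contain {0, 1, 2, 3, 4, 5, 6, 7, 8, 9}, the full vertex set. Edge coverage: each edge of G has both endpoints in at least one bag. Running intersection: for every vertex, the bags containing it form a connected subtree. All three properties hold, so this is a valid tree decomposition of width max|bag| − 1 = 2, and hence tw(G) ≤ 2.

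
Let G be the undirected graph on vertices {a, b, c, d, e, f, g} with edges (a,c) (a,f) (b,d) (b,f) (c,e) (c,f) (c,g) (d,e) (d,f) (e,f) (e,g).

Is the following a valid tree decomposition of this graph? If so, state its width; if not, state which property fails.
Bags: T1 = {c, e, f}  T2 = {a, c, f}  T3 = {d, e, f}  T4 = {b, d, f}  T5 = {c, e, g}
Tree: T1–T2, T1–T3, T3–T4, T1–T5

Yes; width 2.

Checking the three conditions: (i) the bags cover all of {a, b, c, d, e, f, g}; (ii) for each edge, some bag contains both endpoints; (iii) the bags containing any fixed vertex form a subtree. All hold, so the decomposition is valid with width 3 − 1 = 2.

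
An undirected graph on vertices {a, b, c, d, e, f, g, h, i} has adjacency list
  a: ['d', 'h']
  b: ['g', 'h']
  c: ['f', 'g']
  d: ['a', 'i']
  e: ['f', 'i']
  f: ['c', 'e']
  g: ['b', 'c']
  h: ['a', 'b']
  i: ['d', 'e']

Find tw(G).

A width-2 tree decomposition is:
Bags: B1 = {e, f, i}  B2 = {d, f, i}  B3 = {a, d, f}  B4 = {a, f, h}  B5 = {b, f, h}  B6 = {b, f, g}  B7 = {c, f, g}
Tree: B1–B2, B2–B3, B3–B4, B4–B5, B5–B6, B6–B7
Each bag holds 3 vertices, so the decomposition has width 2, which upper-bounds the treewidth. The edges f–e–i–d–a–h–b–g–c–f form a cycle, so G is not a tree and its treewidth is at least 2. Hence tw(G) = 2 exactly.

2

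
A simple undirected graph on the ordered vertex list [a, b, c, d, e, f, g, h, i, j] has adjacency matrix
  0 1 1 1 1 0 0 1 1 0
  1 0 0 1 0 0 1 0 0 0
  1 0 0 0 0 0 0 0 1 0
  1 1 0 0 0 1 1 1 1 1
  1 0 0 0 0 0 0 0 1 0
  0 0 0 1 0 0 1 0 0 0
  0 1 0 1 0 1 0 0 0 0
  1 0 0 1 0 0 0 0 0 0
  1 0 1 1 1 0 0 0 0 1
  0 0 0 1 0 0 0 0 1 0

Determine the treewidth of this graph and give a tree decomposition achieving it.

Treewidth 2.
One such decomposition:
Bags: B1 = {a, d, h}  B2 = {a, d, i}  B3 = {d, i, j}  B4 = {a, e, i}  B5 = {a, b, d}  B6 = {a, c, i}  B7 = {b, d, g}  B8 = {d, f, g}
Tree: B1–B2, B2–B3, B2–B4, B1–B5, B2–B6, B5–B7, B7–B8

The largest bag has 3 vertices, giving width 2; this decomposition certifies tw(G) ≤ 2. Conversely, {d, f, g} is a clique of size 3, and the vertices of any clique must share a bag in every tree decomposition; so some bag has ≥ 3 vertices and tw(G) ≥ 2. Combining the bounds, tw(G) = 2.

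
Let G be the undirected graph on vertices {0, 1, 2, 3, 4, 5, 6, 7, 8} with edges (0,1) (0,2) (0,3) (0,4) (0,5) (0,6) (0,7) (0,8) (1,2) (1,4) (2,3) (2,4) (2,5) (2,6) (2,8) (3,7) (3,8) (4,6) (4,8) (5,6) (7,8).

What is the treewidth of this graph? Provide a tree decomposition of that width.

Treewidth 3.
One optimal decomposition is:
Bags: B1 = {0, 2, 3, 8}  B2 = {0, 3, 7, 8}  B3 = {0, 2, 4, 8}  B4 = {0, 2, 4, 6}  B5 = {0, 2, 5, 6}  B6 = {0, 1, 2, 4}
Tree: B1–B2, B1–B3, B3–B4, B4–B5, B3–B6

Each bag holds 4 vertices, so the decomposition has width 3, which upper-bounds the treewidth. For the lower bound, the 4 vertices {0, 2, 3, 8} are pairwise adjacent, and any tree decomposition puts a clique entirely inside one bag — forcing width ≥ 3. Hence tw(G) = 3 exactly.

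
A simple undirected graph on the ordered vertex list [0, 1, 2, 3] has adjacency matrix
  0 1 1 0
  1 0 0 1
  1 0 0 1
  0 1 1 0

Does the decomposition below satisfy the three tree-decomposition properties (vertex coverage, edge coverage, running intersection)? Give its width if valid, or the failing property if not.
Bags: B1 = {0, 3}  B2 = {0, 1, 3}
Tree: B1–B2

A tree decomposition must satisfy three properties: every vertex lies in some bag; for every edge, both endpoints lie together in some bag; and for every vertex, the bags containing it form a connected subtree. Here vertex 2 appears in no bag, so the decomposition is invalid.

No — vertex 2 appears in no bag.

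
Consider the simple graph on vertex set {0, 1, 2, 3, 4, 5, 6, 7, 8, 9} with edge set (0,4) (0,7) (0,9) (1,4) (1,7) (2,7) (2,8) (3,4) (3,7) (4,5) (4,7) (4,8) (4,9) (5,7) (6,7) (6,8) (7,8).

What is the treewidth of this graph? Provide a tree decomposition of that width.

Treewidth 2.
One optimal decomposition is:
Bags: B1 = {4, 7, 8}  B2 = {1, 4, 7}  B3 = {6, 7, 8}  B4 = {0, 4, 7}  B5 = {3, 4, 7}  B6 = {4, 5, 7}  B7 = {0, 4, 9}  B8 = {2, 7, 8}
Tree: B1–B2, B1–B3, B2–B4, B2–B5, B5–B6, B4–B7, B3–B8

Each bag holds 3 vertices, so the decomposition has width 2, which upper-bounds the treewidth. For the lower bound, the 3 vertices {0, 4, 9} are pairwise adjacent, and any tree decomposition puts a clique entirely inside one bag — forcing width ≥ 2. Hence tw(G) = 2 exactly.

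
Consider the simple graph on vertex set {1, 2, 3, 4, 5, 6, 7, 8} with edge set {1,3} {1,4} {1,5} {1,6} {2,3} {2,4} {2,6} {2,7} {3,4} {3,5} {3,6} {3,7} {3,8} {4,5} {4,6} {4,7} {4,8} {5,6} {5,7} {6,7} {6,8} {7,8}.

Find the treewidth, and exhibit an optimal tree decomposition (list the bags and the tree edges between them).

Treewidth 4.
One such decomposition:
Bags: B1 = {2, 3, 4, 6, 7}  B2 = {3, 4, 5, 6, 7}  B3 = {1, 3, 4, 5, 6}  B4 = {3, 4, 6, 7, 8}
Tree: B1–B2, B2–B3, B2–B4

Each bag holds 5 vertices, so the decomposition has width 4, which upper-bounds the treewidth. Conversely, {1, 3, 4, 5, 6} is a clique of size 5, and the vertices of any clique must share a bag in every tree decomposition; so some bag has ≥ 5 vertices and tw(G) ≥ 4. Therefore the treewidth is 4.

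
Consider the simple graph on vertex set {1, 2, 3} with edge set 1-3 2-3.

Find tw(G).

A width-1 tree decomposition is:
Bags: B1 = {2, 3}  B2 = {1, 3}
Tree: B1–B2
Each bag holds 2 vertices, so the decomposition has width 1, which upper-bounds the treewidth. Any graph with an edge has treewidth ≥ 1, and G has the edge 3–2. Combining the bounds, tw(G) = 1.

1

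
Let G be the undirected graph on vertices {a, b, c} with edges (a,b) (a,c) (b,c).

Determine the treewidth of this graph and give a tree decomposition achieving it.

With just one bag of size 3, the width is 3 − 1 = 2, so tw(G) ≤ 2. On the other hand G contains the 3-clique {a, b, c}. A clique must lie in a single bag of any decomposition, so no decomposition can have width below 2. Combining the bounds, tw(G) = 2.

Treewidth 2.
One such decomposition:
Bags: B1 = {a, b, c}
Tree: (single bag)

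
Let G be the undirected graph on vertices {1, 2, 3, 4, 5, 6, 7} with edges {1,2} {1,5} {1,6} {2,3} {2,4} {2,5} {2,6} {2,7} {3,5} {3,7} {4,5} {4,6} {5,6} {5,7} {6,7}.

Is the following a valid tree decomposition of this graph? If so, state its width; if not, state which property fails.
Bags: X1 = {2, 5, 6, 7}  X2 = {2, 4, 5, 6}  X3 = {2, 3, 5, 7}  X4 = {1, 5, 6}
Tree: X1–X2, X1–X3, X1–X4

A tree decomposition must satisfy three properties: every vertex lies in some bag; for every edge, both endpoints lie together in some bag; and for every vertex, the bags containing it form a connected subtree. Here edge (2,1) lies in no bag, so the decomposition is invalid.

No — edge (2,1) lies in no bag.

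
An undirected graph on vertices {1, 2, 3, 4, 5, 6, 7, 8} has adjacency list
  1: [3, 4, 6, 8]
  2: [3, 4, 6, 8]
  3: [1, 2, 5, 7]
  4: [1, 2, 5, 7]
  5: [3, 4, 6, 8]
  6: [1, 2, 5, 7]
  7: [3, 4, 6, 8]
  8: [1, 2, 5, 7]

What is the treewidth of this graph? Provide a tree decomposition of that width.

Each bag holds 5 vertices, so the decomposition has width 4, which upper-bounds the treewidth. For the lower bound: the 5 vertex sets {7,8}, {4,5}, {1,6}, {3}, {2} are disjoint, each induces a connected subgraph, and every pair is joined by at least one edge of G. Contracting each set to a single vertex therefore yields K_{5} as a minor, and since treewidth is minor-monotone, tw(G) ≥ tw(K_{5}) = 4. Hence tw(G) = 4 exactly.

Treewidth 4.
One such decomposition:
Bags: B1 = {3, 4, 6, 7, 8}  B2 = {3, 4, 5, 6, 8}  B3 = {1, 3, 4, 6, 8}  B4 = {2, 3, 4, 6, 8}
Tree: B1–B2, B2–B3, B3–B4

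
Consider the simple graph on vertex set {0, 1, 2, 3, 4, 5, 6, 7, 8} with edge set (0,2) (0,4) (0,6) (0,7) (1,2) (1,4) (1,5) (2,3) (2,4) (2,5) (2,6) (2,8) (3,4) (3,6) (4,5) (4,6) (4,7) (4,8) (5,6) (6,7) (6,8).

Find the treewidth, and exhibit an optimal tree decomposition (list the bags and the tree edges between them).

Treewidth 3.
One such decomposition:
Bags: B1 = {0, 2, 4, 6}  B2 = {2, 4, 5, 6}  B3 = {2, 4, 6, 8}  B4 = {0, 4, 6, 7}  B5 = {2, 3, 4, 6}  B6 = {1, 2, 4, 5}
Tree: B1–B2, B2–B3, B1–B4, B1–B5, B2–B6

Every bag has size at most 4, so the width is 4 − 1 = 3 and tw(G) ≤ 3. For the lower bound, the 4 vertices {1, 2, 4, 5} are pairwise adjacent, and any tree decomposition puts a clique entirely inside one bag — forcing width ≥ 3. Therefore the treewidth is 3.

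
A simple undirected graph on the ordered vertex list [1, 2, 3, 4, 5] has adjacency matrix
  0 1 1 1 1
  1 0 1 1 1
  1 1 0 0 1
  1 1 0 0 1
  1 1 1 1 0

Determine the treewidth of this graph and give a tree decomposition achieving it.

Each bag holds 4 vertices, so the decomposition has width 3, which upper-bounds the treewidth. Conversely, {1, 2, 3, 5} is a clique of size 4, and the vertices of any clique must share a bag in every tree decomposition; so some bag has ≥ 4 vertices and tw(G) ≥ 3. Therefore the treewidth is 3.

Treewidth 3.
One optimal decomposition is:
Bags: B1 = {1, 2, 3, 5}  B2 = {1, 2, 4, 5}
Tree: B1–B2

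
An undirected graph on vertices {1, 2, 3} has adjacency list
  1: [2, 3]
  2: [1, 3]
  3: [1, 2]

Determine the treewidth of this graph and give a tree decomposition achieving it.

Treewidth 2.
One such decomposition:
Bags: B1 = {1, 2, 3}
Tree: (single bag)

With just one bag of size 3, the width is 3 − 1 = 2, so tw(G) ≤ 2. Conversely, {1, 2, 3} is a clique of size 3, and the vertices of any clique must share a bag in every tree decomposition; so some bag has ≥ 3 vertices and tw(G) ≥ 2. Therefore the treewidth is 2.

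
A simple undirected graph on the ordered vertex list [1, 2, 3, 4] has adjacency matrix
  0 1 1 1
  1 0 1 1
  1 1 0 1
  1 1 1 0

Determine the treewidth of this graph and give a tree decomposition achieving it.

Treewidth 3.
One optimal decomposition is:
Bags: B1 = {1, 2, 3, 4}
Tree: (single bag)

With just one bag of size 4, the width is 4 − 1 = 3, so tw(G) ≤ 3. Conversely, {1, 2, 3, 4} is a clique of size 4, and the vertices of any clique must share a bag in every tree decomposition; so some bag has ≥ 4 vertices and tw(G) ≥ 3. Hence tw(G) = 3 exactly.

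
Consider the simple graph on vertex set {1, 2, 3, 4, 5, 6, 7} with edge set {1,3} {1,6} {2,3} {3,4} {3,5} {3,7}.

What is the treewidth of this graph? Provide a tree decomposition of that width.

Every bag has size at most 2, so the width is 2 − 1 = 1 and tw(G) ≤ 1. Any graph with an edge has treewidth ≥ 1, and G has the edge 3–2. Hence tw(G) = 1 exactly.

Treewidth 1.
Bags: B1 = {2, 3}  B2 = {3, 7}  B3 = {1, 3}  B4 = {3, 4}  B5 = {1, 6}  B6 = {3, 5}
Tree: B1–B2, B1–B3, B2–B4, B3–B5, B4–B6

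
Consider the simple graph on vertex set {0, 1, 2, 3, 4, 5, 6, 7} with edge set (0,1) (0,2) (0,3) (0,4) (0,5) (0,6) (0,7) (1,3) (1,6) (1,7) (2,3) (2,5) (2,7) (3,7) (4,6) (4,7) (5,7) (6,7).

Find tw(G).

3

A width-3 tree decomposition is:
Bags: B1 = {0, 1, 3, 7}  B2 = {0, 2, 3, 7}  B3 = {0, 1, 6, 7}  B4 = {0, 2, 5, 7}  B5 = {0, 4, 6, 7}
Tree: B1–B2, B1–B3, B2–B4, B3–B5
Each bag holds 4 vertices, so the decomposition has width 3, which upper-bounds the treewidth. Conversely, {0, 1, 3, 7} is a clique of size 4, and the vertices of any clique must share a bag in every tree decomposition; so some bag has ≥ 4 vertices and tw(G) ≥ 3. Hence tw(G) = 3 exactly.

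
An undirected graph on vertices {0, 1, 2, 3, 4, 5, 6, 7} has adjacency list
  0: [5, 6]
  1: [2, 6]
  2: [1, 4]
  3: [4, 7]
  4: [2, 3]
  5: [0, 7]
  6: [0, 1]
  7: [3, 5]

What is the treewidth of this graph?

A width-2 tree decomposition is:
Bags: B1 = {0, 1, 6}  B2 = {0, 1, 2}  B3 = {0, 2, 4}  B4 = {0, 3, 4}  B5 = {0, 3, 7}  B6 = {0, 5, 7}
Tree: B1–B2, B2–B3, B3–B4, B4–B5, B5–B6
Every bag has size at most 3, so the width is 3 − 1 = 2 and tw(G) ≤ 2. The edges 0–6–1–2–4–3–7–5–0 form a cycle, so G is not a tree and its treewidth is at least 2. Hence tw(G) = 2 exactly.

2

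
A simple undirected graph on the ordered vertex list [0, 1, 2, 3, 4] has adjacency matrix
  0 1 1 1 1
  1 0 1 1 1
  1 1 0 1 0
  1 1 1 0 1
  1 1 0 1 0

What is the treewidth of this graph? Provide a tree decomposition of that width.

Treewidth 3.
Bags: B1 = {0, 1, 2, 3}  B2 = {0, 1, 3, 4}
Tree: B1–B2

The largest bag has 4 vertices, giving width 3; this decomposition certifies tw(G) ≤ 3. On the other hand G contains the 4-clique {0, 1, 2, 3}. A clique must lie in a single bag of any decomposition, so no decomposition can have width below 3. Therefore the treewidth is 3.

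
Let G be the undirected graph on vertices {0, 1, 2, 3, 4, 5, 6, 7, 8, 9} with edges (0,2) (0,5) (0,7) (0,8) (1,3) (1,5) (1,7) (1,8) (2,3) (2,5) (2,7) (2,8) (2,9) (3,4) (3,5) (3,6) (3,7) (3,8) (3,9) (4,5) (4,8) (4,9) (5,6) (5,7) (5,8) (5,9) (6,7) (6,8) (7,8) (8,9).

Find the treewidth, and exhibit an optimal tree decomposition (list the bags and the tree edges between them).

Each bag holds 5 vertices, so the decomposition has width 4, which upper-bounds the treewidth. Conversely, {0, 2, 5, 7, 8} is a clique of size 5, and the vertices of any clique must share a bag in every tree decomposition; so some bag has ≥ 5 vertices and tw(G) ≥ 4. The upper and lower bounds meet at 4, so that is the treewidth.

Treewidth 4.
Bags: B1 = {2, 3, 5, 7, 8}  B2 = {1, 3, 5, 7, 8}  B3 = {2, 3, 5, 8, 9}  B4 = {0, 2, 5, 7, 8}  B5 = {3, 5, 6, 7, 8}  B6 = {3, 4, 5, 8, 9}
Tree: B1–B2, B1–B3, B1–B4, B2–B5, B3–B6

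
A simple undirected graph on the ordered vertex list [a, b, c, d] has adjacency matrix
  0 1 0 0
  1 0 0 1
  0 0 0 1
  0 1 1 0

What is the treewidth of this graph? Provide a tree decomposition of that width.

Treewidth 1.
One such decomposition:
Bags: B1 = {b, d}  B2 = {c, d}  B3 = {a, b}
Tree: B1–B2, B1–B3

Every bag has size at most 2, so the width is 2 − 1 = 1 and tw(G) ≤ 1. Since G has at least one edge (e.g. d–b), it is not an edgeless graph, so tw(G) ≥ 1. Combining the bounds, tw(G) = 1.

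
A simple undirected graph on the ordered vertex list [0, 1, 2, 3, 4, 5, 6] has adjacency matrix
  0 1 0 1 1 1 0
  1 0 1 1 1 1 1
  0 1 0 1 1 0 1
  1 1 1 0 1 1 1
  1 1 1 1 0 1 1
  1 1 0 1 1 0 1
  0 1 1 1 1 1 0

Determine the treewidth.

4

A width-4 tree decomposition is:
Bags: B1 = {0, 1, 3, 4, 5}  B2 = {1, 3, 4, 5, 6}  B3 = {1, 2, 3, 4, 6}
Tree: B1–B2, B2–B3
The largest bag has 5 vertices, giving width 4; this decomposition certifies tw(G) ≤ 4. On the other hand G contains the 5-clique {1, 2, 3, 4, 6}. A clique must lie in a single bag of any decomposition, so no decomposition can have width below 4. Therefore the treewidth is 4.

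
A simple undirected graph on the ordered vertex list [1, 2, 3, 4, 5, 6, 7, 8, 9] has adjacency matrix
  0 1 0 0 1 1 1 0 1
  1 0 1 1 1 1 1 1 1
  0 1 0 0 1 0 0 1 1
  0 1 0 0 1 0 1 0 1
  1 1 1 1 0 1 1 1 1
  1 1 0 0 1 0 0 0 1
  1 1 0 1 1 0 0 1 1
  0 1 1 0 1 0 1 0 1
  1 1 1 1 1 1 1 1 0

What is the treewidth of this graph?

4

A width-4 tree decomposition is:
Bags: B1 = {1, 2, 5, 7, 9}  B2 = {2, 5, 7, 8, 9}  B3 = {1, 2, 5, 6, 9}  B4 = {2, 3, 5, 8, 9}  B5 = {2, 4, 5, 7, 9}
Tree: B1–B2, B1–B3, B2–B4, B1–B5
Each bag holds 5 vertices, so the decomposition has width 4, which upper-bounds the treewidth. For the lower bound, the 5 vertices {2, 3, 5, 8, 9} are pairwise adjacent, and any tree decomposition puts a clique entirely inside one bag — forcing width ≥ 4. Hence tw(G) = 4 exactly.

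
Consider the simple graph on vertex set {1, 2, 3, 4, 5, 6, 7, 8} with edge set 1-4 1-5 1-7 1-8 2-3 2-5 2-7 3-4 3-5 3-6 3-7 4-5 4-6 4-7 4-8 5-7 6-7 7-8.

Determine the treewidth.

3

A width-3 tree decomposition is:
Bags: B1 = {3, 4, 5, 7}  B2 = {3, 4, 6, 7}  B3 = {2, 3, 5, 7}  B4 = {1, 4, 5, 7}  B5 = {1, 4, 7, 8}
Tree: B1–B2, B1–B3, B1–B4, B4–B5
Every bag has size at most 4, so the width is 4 − 1 = 3 and tw(G) ≤ 3. For the lower bound, the 4 vertices {2, 3, 5, 7} are pairwise adjacent, and any tree decomposition puts a clique entirely inside one bag — forcing width ≥ 3. The upper and lower bounds meet at 3, so that is the treewidth.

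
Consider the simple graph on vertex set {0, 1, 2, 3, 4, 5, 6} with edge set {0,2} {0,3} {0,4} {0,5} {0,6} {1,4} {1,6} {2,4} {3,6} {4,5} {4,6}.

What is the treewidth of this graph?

2

A width-2 tree decomposition is:
Bags: B1 = {0, 4, 6}  B2 = {0, 3, 6}  B3 = {1, 4, 6}  B4 = {0, 2, 4}  B5 = {0, 4, 5}
Tree: B1–B2, B1–B3, B1–B4, B1–B5
Each bag holds 3 vertices, so the decomposition has width 2, which upper-bounds the treewidth. Conversely, {0, 3, 6} is a clique of size 3, and the vertices of any clique must share a bag in every tree decomposition; so some bag has ≥ 3 vertices and tw(G) ≥ 2. Combining the bounds, tw(G) = 2.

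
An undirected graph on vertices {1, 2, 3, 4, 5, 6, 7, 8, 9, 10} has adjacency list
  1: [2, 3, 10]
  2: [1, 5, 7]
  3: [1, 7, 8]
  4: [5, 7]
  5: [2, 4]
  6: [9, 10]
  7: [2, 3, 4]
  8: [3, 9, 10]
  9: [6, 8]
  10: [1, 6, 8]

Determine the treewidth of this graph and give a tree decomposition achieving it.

The largest bag has 3 vertices, giving width 2; this decomposition certifies tw(G) ≤ 2. Since 6–9–8–10–6 is a cycle in G, G is not acyclic. Forests are exactly the graphs of treewidth ≤ 1, so tw(G) ≥ 2. Hence tw(G) = 2 exactly.

Treewidth 2.
Bags: B1 = {6, 9, 10}  B2 = {8, 9, 10}  B3 = {1, 8, 10}  B4 = {1, 3, 8}  B5 = {1, 2, 3}  B6 = {2, 3, 7}  B7 = {2, 5, 7}  B8 = {4, 5, 7}
Tree: B1–B2, B2–B3, B3–B4, B4–B5, B5–B6, B6–B7, B7–B8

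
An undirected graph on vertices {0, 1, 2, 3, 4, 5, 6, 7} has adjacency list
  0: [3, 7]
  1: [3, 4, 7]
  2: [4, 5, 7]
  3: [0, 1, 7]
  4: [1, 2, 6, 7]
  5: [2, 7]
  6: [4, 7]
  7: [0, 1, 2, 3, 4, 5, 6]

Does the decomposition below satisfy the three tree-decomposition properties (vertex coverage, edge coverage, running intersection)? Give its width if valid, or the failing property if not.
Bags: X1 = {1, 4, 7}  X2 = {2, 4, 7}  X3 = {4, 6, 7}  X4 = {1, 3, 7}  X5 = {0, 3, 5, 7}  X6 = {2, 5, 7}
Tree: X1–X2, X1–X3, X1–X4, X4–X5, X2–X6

No — bags containing vertex 5 are not connected in the tree.

A tree decomposition must satisfy three properties: every vertex lies in some bag; for every edge, both endpoints lie together in some bag; and for every vertex, the bags containing it form a connected subtree. Here bags containing vertex 5 are not connected in the tree, so the decomposition is invalid.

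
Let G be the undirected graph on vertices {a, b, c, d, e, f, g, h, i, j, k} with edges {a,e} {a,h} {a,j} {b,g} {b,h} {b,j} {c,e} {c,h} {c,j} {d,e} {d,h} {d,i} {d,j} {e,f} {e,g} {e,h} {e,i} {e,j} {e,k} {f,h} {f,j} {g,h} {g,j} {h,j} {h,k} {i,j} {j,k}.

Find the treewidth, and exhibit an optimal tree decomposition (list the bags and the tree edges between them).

The largest bag has 4 vertices, giving width 3; this decomposition certifies tw(G) ≤ 3. Conversely, {d, e, h, j} is a clique of size 4, and the vertices of any clique must share a bag in every tree decomposition; so some bag has ≥ 4 vertices and tw(G) ≥ 3. The upper and lower bounds meet at 3, so that is the treewidth.

Treewidth 3.
One optimal decomposition is:
Bags: B1 = {d, e, h, j}  B2 = {c, e, h, j}  B3 = {e, h, j, k}  B4 = {d, e, i, j}  B5 = {e, g, h, j}  B6 = {b, g, h, j}  B7 = {e, f, h, j}  B8 = {a, e, h, j}
Tree: B1–B2, B2–B3, B1–B4, B1–B5, B5–B6, B5–B7, B2–B8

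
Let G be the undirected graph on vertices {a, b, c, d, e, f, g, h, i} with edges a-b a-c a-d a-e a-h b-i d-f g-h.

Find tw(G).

A width-1 tree decomposition is:
Bags: B1 = {a, e}  B2 = {a, h}  B3 = {a, d}  B4 = {g, h}  B5 = {a, b}  B6 = {a, c}  B7 = {d, f}  B8 = {b, i}
Tree: B1–B2, B1–B3, B2–B4, B3–B5, B1–B6, B3–B7, B5–B8
The largest bag has 2 vertices, giving width 1; this decomposition certifies tw(G) ≤ 1. G has an edge, so its treewidth is at least 1. The upper and lower bounds meet at 1, so that is the treewidth.

1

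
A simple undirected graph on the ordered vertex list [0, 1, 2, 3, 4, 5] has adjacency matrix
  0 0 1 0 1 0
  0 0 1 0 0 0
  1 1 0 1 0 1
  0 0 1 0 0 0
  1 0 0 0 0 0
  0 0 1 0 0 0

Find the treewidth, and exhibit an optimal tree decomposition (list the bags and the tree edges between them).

Each bag holds 2 vertices, so the decomposition has width 1, which upper-bounds the treewidth. G has an edge, so its treewidth is at least 1. Combining the bounds, tw(G) = 1.

Treewidth 1.
Bags: B1 = {0, 2}  B2 = {0, 4}  B3 = {2, 3}  B4 = {1, 2}  B5 = {2, 5}
Tree: B1–B2, B1–B3, B1–B4, B3–B5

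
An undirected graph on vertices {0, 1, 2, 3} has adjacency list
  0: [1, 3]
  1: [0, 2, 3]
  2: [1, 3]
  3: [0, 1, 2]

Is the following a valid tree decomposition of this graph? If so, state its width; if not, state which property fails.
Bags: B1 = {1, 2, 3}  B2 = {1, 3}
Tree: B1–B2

A tree decomposition must satisfy three properties: every vertex lies in some bag; for every edge, both endpoints lie together in some bag; and for every vertex, the bags containing it form a connected subtree. Here vertex 0 appears in no bag, so the decomposition is invalid.

No — vertex 0 appears in no bag.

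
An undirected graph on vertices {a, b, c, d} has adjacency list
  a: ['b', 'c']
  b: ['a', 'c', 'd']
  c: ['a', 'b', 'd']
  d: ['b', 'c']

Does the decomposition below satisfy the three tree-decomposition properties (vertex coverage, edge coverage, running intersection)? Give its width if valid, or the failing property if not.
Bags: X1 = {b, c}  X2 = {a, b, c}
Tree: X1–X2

A tree decomposition must satisfy three properties: every vertex lies in some bag; for every edge, both endpoints lie together in some bag; and for every vertex, the bags containing it form a connected subtree. Here vertex d appears in no bag, so the decomposition is invalid.

No — vertex d appears in no bag.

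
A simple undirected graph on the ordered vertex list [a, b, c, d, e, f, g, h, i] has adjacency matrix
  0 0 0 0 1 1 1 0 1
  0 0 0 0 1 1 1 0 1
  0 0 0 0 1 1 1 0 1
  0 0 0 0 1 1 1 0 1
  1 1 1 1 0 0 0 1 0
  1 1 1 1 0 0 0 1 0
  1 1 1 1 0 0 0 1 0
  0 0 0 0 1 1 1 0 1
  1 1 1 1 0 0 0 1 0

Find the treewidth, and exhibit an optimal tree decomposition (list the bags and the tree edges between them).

Treewidth 4.
One optimal decomposition is:
Bags: B1 = {a, e, f, g, i}  B2 = {d, e, f, g, i}  B3 = {c, e, f, g, i}  B4 = {b, e, f, g, i}  B5 = {e, f, g, h, i}
Tree: B1–B2, B2–B3, B3–B4, B4–B5

Each bag holds 5 vertices, so the decomposition has width 4, which upper-bounds the treewidth. For the lower bound: the 5 vertex sets {a,e}, {d,i}, {c,f}, {g}, {b} are disjoint, each induces a connected subgraph, and every pair is joined by at least one edge of G. Contracting each set to a single vertex therefore yields K_{5} as a minor, and since treewidth is minor-monotone, tw(G) ≥ tw(K_{5}) = 4. Combining the bounds, tw(G) = 4.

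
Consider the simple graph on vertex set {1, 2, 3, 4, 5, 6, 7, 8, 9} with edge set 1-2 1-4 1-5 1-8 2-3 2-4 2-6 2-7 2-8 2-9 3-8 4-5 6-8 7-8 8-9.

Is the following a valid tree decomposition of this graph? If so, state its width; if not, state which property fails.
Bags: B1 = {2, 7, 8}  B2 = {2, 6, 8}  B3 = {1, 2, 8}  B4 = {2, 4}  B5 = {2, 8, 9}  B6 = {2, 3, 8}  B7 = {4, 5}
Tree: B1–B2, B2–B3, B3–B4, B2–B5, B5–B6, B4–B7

A tree decomposition must satisfy three properties: every vertex lies in some bag; for every edge, both endpoints lie together in some bag; and for every vertex, the bags containing it form a connected subtree. Here edge (1,4) lies in no bag, so the decomposition is invalid.

No — edge (1,4) lies in no bag.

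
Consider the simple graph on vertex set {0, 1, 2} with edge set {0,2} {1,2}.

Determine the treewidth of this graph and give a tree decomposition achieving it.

Treewidth 1.
One optimal decomposition is:
Bags: B1 = {1, 2}  B2 = {0, 2}
Tree: B1–B2

Every bag has size at most 2, so the width is 2 − 1 = 1 and tw(G) ≤ 1. Any graph with an edge has treewidth ≥ 1, and G has the edge 1–2. Combining the bounds, tw(G) = 1.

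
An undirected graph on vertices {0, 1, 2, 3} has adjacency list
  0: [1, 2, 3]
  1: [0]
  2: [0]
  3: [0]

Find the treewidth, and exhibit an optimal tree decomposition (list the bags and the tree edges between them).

The largest bag has 2 vertices, giving width 1; this decomposition certifies tw(G) ≤ 1. G has an edge, so its treewidth is at least 1. Combining the bounds, tw(G) = 1.

Treewidth 1.
One such decomposition:
Bags: B1 = {0, 2}  B2 = {0, 3}  B3 = {0, 1}
Tree: B1–B2, B1–B3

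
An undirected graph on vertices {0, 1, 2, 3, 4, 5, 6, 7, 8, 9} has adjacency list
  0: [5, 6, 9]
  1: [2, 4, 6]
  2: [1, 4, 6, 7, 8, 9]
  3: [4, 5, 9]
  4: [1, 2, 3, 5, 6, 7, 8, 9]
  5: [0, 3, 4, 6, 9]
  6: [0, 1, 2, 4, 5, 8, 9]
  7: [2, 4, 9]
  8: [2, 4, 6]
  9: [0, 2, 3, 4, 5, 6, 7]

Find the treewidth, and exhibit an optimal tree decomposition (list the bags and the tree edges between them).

Each bag holds 4 vertices, so the decomposition has width 3, which upper-bounds the treewidth. Conversely, {0, 5, 6, 9} is a clique of size 4, and the vertices of any clique must share a bag in every tree decomposition; so some bag has ≥ 4 vertices and tw(G) ≥ 3. Combining the bounds, tw(G) = 3.

Treewidth 3.
One optimal decomposition is:
Bags: B1 = {2, 4, 6, 9}  B2 = {1, 2, 4, 6}  B3 = {2, 4, 7, 9}  B4 = {4, 5, 6, 9}  B5 = {2, 4, 6, 8}  B6 = {3, 4, 5, 9}  B7 = {0, 5, 6, 9}
Tree: B1–B2, B1–B3, B1–B4, B2–B5, B4–B6, B4–B7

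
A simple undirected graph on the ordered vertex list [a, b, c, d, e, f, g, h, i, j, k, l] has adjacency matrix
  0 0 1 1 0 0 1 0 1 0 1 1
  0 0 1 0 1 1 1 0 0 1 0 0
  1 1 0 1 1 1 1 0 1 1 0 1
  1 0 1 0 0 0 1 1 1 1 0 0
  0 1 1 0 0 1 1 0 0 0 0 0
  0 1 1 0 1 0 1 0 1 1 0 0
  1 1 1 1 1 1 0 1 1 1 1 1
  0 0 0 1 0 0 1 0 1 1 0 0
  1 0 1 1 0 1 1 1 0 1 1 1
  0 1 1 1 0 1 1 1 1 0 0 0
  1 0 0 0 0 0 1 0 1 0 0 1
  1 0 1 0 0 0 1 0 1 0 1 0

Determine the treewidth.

4

A width-4 tree decomposition is:
Bags: B1 = {c, d, g, i, j}  B2 = {c, f, g, i, j}  B3 = {a, c, d, g, i}  B4 = {b, c, f, g, j}  B5 = {a, c, g, i, l}  B6 = {b, c, e, f, g}  B7 = {d, g, h, i, j}  B8 = {a, g, i, k, l}
Tree: B1–B2, B1–B3, B2–B4, B3–B5, B4–B6, B1–B7, B5–B8
The largest bag has 5 vertices, giving width 4; this decomposition certifies tw(G) ≤ 4. Conversely, {b, c, e, f, g} is a clique of size 5, and the vertices of any clique must share a bag in every tree decomposition; so some bag has ≥ 5 vertices and tw(G) ≥ 4. The upper and lower bounds meet at 4, so that is the treewidth.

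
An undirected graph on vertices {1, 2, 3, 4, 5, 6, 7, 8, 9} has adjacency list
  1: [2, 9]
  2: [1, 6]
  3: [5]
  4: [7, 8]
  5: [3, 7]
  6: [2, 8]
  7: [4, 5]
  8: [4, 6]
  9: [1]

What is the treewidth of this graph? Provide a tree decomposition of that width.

Treewidth 1.
One optimal decomposition is:
Bags: B1 = {1, 9}  B2 = {1, 2}  B3 = {2, 6}  B4 = {6, 8}  B5 = {4, 8}  B6 = {4, 7}  B7 = {5, 7}  B8 = {3, 5}
Tree: B1–B2, B2–B3, B3–B4, B4–B5, B5–B6, B6–B7, B7–B8

Each bag holds 2 vertices, so the decomposition has width 1, which upper-bounds the treewidth. Any graph with an edge has treewidth ≥ 1, and G has the edge 9–1. Hence tw(G) = 1 exactly.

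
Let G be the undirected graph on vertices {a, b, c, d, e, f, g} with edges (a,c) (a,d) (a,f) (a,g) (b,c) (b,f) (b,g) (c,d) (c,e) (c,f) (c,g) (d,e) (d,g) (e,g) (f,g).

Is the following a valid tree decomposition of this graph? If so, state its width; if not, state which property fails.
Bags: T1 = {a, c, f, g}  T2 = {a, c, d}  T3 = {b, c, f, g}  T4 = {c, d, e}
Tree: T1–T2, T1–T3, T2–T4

No — edge (g,d) lies in no bag.

A tree decomposition must satisfy three properties: every vertex lies in some bag; for every edge, both endpoints lie together in some bag; and for every vertex, the bags containing it form a connected subtree. Here edge (g,d) lies in no bag, so the decomposition is invalid.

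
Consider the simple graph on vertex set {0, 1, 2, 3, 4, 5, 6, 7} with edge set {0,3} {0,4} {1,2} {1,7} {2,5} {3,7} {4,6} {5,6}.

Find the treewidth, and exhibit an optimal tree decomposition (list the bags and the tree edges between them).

Treewidth 2.
One such decomposition:
Bags: B1 = {1, 2, 5}  B2 = {1, 5, 6}  B3 = {1, 4, 6}  B4 = {0, 1, 4}  B5 = {0, 1, 3}  B6 = {1, 3, 7}
Tree: B1–B2, B2–B3, B3–B4, B4–B5, B5–B6

The largest bag has 3 vertices, giving width 2; this decomposition certifies tw(G) ≤ 2. The edges 1–2–5–6–4–0–3–7–1 form a cycle, so G is not a tree and its treewidth is at least 2. Combining the bounds, tw(G) = 2.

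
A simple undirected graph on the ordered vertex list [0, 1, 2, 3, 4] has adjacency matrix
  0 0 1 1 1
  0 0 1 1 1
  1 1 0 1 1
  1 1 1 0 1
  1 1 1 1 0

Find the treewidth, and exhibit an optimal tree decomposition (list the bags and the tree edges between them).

Each bag holds 4 vertices, so the decomposition has width 3, which upper-bounds the treewidth. Conversely, {0, 2, 3, 4} is a clique of size 4, and the vertices of any clique must share a bag in every tree decomposition; so some bag has ≥ 4 vertices and tw(G) ≥ 3. Therefore the treewidth is 3.

Treewidth 3.
One optimal decomposition is:
Bags: B1 = {0, 2, 3, 4}  B2 = {1, 2, 3, 4}
Tree: B1–B2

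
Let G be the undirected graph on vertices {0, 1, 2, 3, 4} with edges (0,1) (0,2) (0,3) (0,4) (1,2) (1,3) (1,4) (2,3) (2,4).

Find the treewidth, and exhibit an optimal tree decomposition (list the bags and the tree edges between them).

The largest bag has 4 vertices, giving width 3; this decomposition certifies tw(G) ≤ 3. For the lower bound, the 4 vertices {0, 1, 2, 3} are pairwise adjacent, and any tree decomposition puts a clique entirely inside one bag — forcing width ≥ 3. Hence tw(G) = 3 exactly.

Treewidth 3.
One such decomposition:
Bags: B1 = {0, 1, 2, 3}  B2 = {0, 1, 2, 4}
Tree: B1–B2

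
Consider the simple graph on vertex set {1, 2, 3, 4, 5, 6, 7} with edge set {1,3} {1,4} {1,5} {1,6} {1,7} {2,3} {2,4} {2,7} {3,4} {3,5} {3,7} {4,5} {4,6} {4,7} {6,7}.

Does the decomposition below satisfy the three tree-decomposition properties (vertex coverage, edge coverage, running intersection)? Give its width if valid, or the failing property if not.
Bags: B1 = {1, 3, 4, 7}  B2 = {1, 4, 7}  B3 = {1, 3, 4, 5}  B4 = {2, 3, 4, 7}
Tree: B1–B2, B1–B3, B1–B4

A tree decomposition must satisfy three properties: every vertex lies in some bag; for every edge, both endpoints lie together in some bag; and for every vertex, the bags containing it form a connected subtree. Here vertex 6 appears in no bag, so the decomposition is invalid.

No — vertex 6 appears in no bag.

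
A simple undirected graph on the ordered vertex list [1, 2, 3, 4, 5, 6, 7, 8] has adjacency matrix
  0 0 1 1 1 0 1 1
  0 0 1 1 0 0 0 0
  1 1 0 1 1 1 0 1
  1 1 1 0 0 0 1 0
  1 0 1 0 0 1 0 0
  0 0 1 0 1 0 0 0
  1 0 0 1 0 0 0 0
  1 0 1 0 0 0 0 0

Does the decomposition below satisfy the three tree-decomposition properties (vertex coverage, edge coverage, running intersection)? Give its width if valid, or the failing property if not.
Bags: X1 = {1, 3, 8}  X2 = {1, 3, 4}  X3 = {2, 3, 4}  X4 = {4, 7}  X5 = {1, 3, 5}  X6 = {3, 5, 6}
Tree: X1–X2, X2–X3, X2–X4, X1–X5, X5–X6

A tree decomposition must satisfy three properties: every vertex lies in some bag; for every edge, both endpoints lie together in some bag; and for every vertex, the bags containing it form a connected subtree. Here edge (1,7) lies in no bag, so the decomposition is invalid.

No — edge (1,7) lies in no bag.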